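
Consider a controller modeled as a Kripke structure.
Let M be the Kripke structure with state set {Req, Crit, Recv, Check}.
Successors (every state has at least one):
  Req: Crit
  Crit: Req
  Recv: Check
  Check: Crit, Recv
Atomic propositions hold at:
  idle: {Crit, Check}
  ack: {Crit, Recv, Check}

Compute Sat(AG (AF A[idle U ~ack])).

Sat(~ack) = {Req}
A[idle U ~ack]: least fixpoint, start Z0 = Sat(~ack) = {Req}, add states in Sat(idle) with every successor in Z. Z1 = {Req, Crit}; fixed.
Sat(A[idle U ~ack]) = {Req, Crit}
AF A[idle U ~ack]: least fixpoint, start Z0 = {Req, Crit}, add states with every successor in Z. Already a fixed point.
Sat(AF A[idle U ~ack]) = {Req, Crit}
AG (AF A[idle U ~ack]): greatest fixpoint, start Z0 = {Req, Crit}, keep only states in Sat with every successor in Z. Already a fixed point.
Sat(AG (AF A[idle U ~ack])) = {Req, Crit}

{Req, Crit}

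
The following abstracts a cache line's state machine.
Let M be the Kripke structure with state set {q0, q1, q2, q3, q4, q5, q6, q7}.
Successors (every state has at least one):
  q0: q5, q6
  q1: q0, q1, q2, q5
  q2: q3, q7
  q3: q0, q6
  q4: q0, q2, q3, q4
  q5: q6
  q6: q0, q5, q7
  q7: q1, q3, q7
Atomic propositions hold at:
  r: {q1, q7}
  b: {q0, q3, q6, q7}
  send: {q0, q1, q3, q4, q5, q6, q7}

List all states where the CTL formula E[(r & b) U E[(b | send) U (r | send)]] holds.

Sat(r & b) = {q7}
Sat(b | send) = {q0, q1, q3, q4, q5, q6, q7}
Sat(r | send) = {q0, q1, q3, q4, q5, q6, q7}
E[(b | send) U (r | send)]: least fixpoint, start Z0 = Sat((r | send)) = {q0, q1, q3, q4, q5, q6, q7}, add states in Sat(b | send) with some successor in Z. Already a fixed point.
Sat(E[(b | send) U (r | send)]) = {q0, q1, q3, q4, q5, q6, q7}
E[(r & b) U E[(b | send) U (r | send)]]: least fixpoint, start Z0 = Sat(E[(b | send) U (r | send)]) = {q0, q1, q3, q4, q5, q6, q7}, add states in Sat(r & b) with some successor in Z. Already a fixed point.
Sat(E[(r & b) U E[(b | send) U (r | send)]]) = {q0, q1, q3, q4, q5, q6, q7}

{q0, q1, q3, q4, q5, q6, q7}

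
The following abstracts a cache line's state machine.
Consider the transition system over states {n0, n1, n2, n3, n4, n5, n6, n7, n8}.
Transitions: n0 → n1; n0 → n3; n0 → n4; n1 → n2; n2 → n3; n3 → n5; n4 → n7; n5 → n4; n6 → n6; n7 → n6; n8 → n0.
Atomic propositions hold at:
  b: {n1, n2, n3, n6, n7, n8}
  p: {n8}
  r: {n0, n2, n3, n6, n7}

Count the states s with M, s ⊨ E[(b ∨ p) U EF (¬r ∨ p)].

Sat(b ∨ p) = {n1, n2, n3, n6, n7, n8}
Sat(¬r) = {n1, n4, n5, n8}
Sat(¬r ∨ p) = {n1, n4, n5, n8}
EF (¬r ∨ p): least fixpoint, start Z0 = {n1, n4, n5, n8}, add states with some successor in Z. Z1 = {n0, n1, n3, n4, n5, n8}; Z2 = {n0, n1, n2, n3, n4, n5, n8}; fixed.
Sat(EF (¬r ∨ p)) = {n0, n1, n2, n3, n4, n5, n8}
E[(b ∨ p) U EF (¬r ∨ p)]: least fixpoint, start Z0 = Sat(EF (¬r ∨ p)) = {n0, n1, n2, n3, n4, n5, n8}, add states in Sat(b ∨ p) with some successor in Z. Already a fixed point.
Sat(E[(b ∨ p) U EF (¬r ∨ p)]) = {n0, n1, n2, n3, n4, n5, n8}
|Sat(E[(b ∨ p) U EF (¬r ∨ p)])| = |{n0, n1, n2, n3, n4, n5, n8}| = 7.

7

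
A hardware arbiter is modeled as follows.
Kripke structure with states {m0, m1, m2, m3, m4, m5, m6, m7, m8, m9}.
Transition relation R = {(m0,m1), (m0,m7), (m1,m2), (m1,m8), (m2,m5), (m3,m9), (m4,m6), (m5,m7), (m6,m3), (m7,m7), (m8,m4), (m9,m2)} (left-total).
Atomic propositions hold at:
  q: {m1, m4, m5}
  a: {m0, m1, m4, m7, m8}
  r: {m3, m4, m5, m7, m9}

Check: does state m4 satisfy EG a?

No

EG a: greatest fixpoint, start Z0 = {m0, m1, m4, m7, m8}, keep only states in Sat with some successor in Z. Z1 = {m0, m1, m7, m8}; Z2 = {m0, m1, m7}; Z3 = {m0, m7}; fixed.
Sat(EG a) = {m0, m7}
m4 ∉ Sat(EG a) = {m0, m7}, so the formula does not hold at m4.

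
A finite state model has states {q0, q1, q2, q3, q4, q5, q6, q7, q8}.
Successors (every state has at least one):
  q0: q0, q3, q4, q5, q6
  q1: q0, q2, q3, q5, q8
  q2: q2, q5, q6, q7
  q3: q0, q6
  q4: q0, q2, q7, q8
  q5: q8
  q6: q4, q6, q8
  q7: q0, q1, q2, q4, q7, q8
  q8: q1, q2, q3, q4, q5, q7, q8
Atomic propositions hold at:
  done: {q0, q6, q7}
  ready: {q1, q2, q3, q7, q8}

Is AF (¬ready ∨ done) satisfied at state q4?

Sat(¬ready) = {q0, q4, q5, q6}
Sat(¬ready ∨ done) = {q0, q4, q5, q6, q7}
AF (¬ready ∨ done): least fixpoint, start Z0 = {q0, q4, q5, q6, q7}, add states with every successor in Z. Z1 = {q0, q3, q4, q5, q6, q7}; fixed.
Sat(AF (¬ready ∨ done)) = {q0, q3, q4, q5, q6, q7}
q4 ∈ Sat(AF (¬ready ∨ done)) = {q0, q3, q4, q5, q6, q7}, so the formula holds at q4.

Yes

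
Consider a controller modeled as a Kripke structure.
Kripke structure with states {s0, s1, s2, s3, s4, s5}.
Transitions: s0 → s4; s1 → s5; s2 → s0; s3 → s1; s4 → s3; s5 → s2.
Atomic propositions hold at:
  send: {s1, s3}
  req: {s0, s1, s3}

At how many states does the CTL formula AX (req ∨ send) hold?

Sat(req ∨ send) = {s0, s1, s3}
Sat(AX (req ∨ send)) = {s : every successor in {s0, s1, s3}} = {s2, s3, s4}
|Sat(AX (req ∨ send))| = |{s2, s3, s4}| = 3.

3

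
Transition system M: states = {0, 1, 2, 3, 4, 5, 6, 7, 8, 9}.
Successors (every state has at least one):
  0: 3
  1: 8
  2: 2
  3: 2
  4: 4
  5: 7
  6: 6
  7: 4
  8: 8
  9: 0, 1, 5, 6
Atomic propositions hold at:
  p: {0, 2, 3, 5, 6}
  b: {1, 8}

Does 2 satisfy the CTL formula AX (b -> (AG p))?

Yes

AG p: greatest fixpoint, start Z0 = {0, 2, 3, 5, 6}, keep only states in Sat with every successor in Z. Z1 = {0, 2, 3, 6}; fixed.
Sat(AG p) = {0, 2, 3, 6}
Sat(b -> (AG p)) = {0, 2, 3, 4, 5, 6, 7, 9}
Sat(AX (b -> (AG p))) = {s : every successor in {0, 2, 3, 4, 5, 6, 7, 9}} = {0, 2, 3, 4, 5, 6, 7}
2 ∈ Sat(AX (b -> (AG p))) = {0, 2, 3, 4, 5, 6, 7}, so the formula holds at 2.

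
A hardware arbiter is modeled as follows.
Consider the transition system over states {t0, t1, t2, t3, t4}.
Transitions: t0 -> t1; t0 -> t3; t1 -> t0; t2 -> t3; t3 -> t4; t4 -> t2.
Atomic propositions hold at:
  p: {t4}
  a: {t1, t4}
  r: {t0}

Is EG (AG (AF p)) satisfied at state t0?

AF p: least fixpoint, start Z0 = {t4}, add states with every successor in Z. Z1 = {t3, t4}; Z2 = {t2, t3, t4}; fixed.
Sat(AF p) = {t2, t3, t4}
AG (AF p): greatest fixpoint, start Z0 = {t2, t3, t4}, keep only states in Sat with every successor in Z. Already a fixed point.
Sat(AG (AF p)) = {t2, t3, t4}
EG (AG (AF p)): greatest fixpoint, start Z0 = {t2, t3, t4}, keep only states in Sat with some successor in Z. Already a fixed point.
Sat(EG (AG (AF p))) = {t2, t3, t4}
t0 ∉ Sat(EG (AG (AF p))) = {t2, t3, t4}, so the formula does not hold at t0.

No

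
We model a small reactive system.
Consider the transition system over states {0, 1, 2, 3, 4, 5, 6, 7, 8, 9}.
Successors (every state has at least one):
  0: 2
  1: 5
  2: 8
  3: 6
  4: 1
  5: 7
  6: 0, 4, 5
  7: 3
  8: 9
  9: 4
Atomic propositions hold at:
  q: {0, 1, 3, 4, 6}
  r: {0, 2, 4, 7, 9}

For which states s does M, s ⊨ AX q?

Sat(AX q) = {s : every successor in {0, 1, 3, 4, 6}} = {3, 4, 7, 9}

{3, 4, 7, 9}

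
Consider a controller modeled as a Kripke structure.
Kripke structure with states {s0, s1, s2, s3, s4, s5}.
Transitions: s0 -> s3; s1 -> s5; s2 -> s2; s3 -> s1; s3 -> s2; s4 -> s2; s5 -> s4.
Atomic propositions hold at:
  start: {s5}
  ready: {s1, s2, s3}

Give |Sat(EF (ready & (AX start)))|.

Sat(AX start) = {s : every successor in {s5}} = {s1}
Sat(ready & (AX start)) = {s1}
EF (ready & (AX start)): least fixpoint, start Z0 = {s1}, add states with some successor in Z. Z1 = {s1, s3}; Z2 = {s0, s1, s3}; fixed.
Sat(EF (ready & (AX start))) = {s0, s1, s3}
|Sat(EF (ready & (AX start)))| = |{s0, s1, s3}| = 3.

3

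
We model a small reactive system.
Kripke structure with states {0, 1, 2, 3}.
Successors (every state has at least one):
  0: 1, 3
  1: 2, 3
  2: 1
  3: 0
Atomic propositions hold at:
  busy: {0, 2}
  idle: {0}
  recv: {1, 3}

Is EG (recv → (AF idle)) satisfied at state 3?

Yes

AF idle: least fixpoint, start Z0 = {0}, add states with every successor in Z. Z1 = {0, 3}; fixed.
Sat(AF idle) = {0, 3}
Sat(recv → (AF idle)) = {0, 2, 3}
EG (recv → (AF idle)): greatest fixpoint, start Z0 = {0, 2, 3}, keep only states in Sat with some successor in Z. Z1 = {0, 3}; fixed.
Sat(EG (recv → (AF idle))) = {0, 3}
3 ∈ Sat(EG (recv → (AF idle))) = {0, 3}, so the formula holds at 3.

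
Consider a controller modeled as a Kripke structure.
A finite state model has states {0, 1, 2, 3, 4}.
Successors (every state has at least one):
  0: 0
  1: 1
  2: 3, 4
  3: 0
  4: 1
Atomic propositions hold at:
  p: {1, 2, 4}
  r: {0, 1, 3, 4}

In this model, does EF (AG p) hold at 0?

AG p: greatest fixpoint, start Z0 = {1, 2, 4}, keep only states in Sat with every successor in Z. Z1 = {1, 4}; fixed.
Sat(AG p) = {1, 4}
EF (AG p): least fixpoint, start Z0 = {1, 4}, add states with some successor in Z. Z1 = {1, 2, 4}; fixed.
Sat(EF (AG p)) = {1, 2, 4}
0 ∉ Sat(EF (AG p)) = {1, 2, 4}, so the formula does not hold at 0.

No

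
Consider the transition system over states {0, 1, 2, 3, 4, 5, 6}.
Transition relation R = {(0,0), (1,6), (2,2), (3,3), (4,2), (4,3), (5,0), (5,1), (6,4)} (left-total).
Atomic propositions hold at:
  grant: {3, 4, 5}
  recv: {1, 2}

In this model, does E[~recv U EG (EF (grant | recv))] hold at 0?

Sat(~recv) = {0, 3, 4, 5, 6}
Sat(grant | recv) = {1, 2, 3, 4, 5}
EF (grant | recv): least fixpoint, start Z0 = {1, 2, 3, 4, 5}, add states with some successor in Z. Z1 = {1, 2, 3, 4, 5, 6}; fixed.
Sat(EF (grant | recv)) = {1, 2, 3, 4, 5, 6}
EG (EF (grant | recv)): greatest fixpoint, start Z0 = {1, 2, 3, 4, 5, 6}, keep only states in Sat with some successor in Z. Already a fixed point.
Sat(EG (EF (grant | recv))) = {1, 2, 3, 4, 5, 6}
E[~recv U EG (EF (grant | recv))]: least fixpoint, start Z0 = Sat(EG (EF (grant | recv))) = {1, 2, 3, 4, 5, 6}, add states in Sat(~recv) with some successor in Z. Already a fixed point.
Sat(E[~recv U EG (EF (grant | recv))]) = {1, 2, 3, 4, 5, 6}
0 ∉ Sat(E[~recv U EG (EF (grant | recv))]) = {1, 2, 3, 4, 5, 6}, so the formula does not hold at 0.

No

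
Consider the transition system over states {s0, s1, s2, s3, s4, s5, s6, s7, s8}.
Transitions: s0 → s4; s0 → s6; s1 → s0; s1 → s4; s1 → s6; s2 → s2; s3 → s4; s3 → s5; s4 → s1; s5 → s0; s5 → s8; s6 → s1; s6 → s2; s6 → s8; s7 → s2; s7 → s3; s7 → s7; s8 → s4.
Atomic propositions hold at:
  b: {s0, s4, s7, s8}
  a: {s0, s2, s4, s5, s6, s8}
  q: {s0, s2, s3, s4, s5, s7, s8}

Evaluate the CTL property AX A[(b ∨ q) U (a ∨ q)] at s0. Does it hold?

Yes

Sat(b ∨ q) = {s0, s2, s3, s4, s5, s7, s8}
Sat(a ∨ q) = {s0, s2, s3, s4, s5, s6, s7, s8}
A[(b ∨ q) U (a ∨ q)]: least fixpoint, start Z0 = Sat((a ∨ q)) = {s0, s2, s3, s4, s5, s6, s7, s8}, add states in Sat(b ∨ q) with every successor in Z. Already a fixed point.
Sat(A[(b ∨ q) U (a ∨ q)]) = {s0, s2, s3, s4, s5, s6, s7, s8}
Sat(AX A[(b ∨ q) U (a ∨ q)]) = {s : every successor in {s0, s2, s3, s4, s5, s6, s7, s8}} = {s0, s1, s2, s3, s5, s7, s8}
s0 ∈ Sat(AX A[(b ∨ q) U (a ∨ q)]) = {s0, s1, s2, s3, s5, s7, s8}, so the formula holds at s0.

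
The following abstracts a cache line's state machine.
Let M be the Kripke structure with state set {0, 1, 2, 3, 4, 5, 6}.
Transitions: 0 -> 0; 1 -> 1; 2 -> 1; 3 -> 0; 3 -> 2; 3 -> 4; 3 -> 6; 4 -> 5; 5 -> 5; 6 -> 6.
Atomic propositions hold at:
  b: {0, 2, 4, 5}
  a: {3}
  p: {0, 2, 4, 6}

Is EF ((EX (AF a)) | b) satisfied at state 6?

AF a: least fixpoint, start Z0 = {3}, add states with every successor in Z. Already a fixed point.
Sat(AF a) = {3}
Sat(EX (AF a)) = {s : some successor in {3}} = ∅
Sat((EX (AF a)) | b) = {0, 2, 4, 5}
EF ((EX (AF a)) | b): least fixpoint, start Z0 = {0, 2, 4, 5}, add states with some successor in Z. Z1 = {0, 2, 3, 4, 5}; fixed.
Sat(EF ((EX (AF a)) | b)) = {0, 2, 3, 4, 5}
6 ∉ Sat(EF ((EX (AF a)) | b)) = {0, 2, 3, 4, 5}, so the formula does not hold at 6.

No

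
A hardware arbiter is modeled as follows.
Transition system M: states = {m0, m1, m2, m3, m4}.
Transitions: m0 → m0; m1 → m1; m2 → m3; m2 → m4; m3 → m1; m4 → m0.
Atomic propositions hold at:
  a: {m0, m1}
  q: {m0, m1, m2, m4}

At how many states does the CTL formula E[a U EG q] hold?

4

EG q: greatest fixpoint, start Z0 = {m0, m1, m2, m4}, keep only states in Sat with some successor in Z. Already a fixed point.
Sat(EG q) = {m0, m1, m2, m4}
E[a U EG q]: least fixpoint, start Z0 = Sat(EG q) = {m0, m1, m2, m4}, add states in Sat(a) with some successor in Z. Already a fixed point.
Sat(E[a U EG q]) = {m0, m1, m2, m4}
|Sat(E[a U EG q])| = |{m0, m1, m2, m4}| = 4.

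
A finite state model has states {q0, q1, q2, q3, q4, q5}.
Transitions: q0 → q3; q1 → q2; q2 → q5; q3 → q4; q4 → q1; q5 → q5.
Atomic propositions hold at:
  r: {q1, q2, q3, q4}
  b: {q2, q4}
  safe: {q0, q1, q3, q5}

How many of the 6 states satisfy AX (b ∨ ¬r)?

Sat(¬r) = {q0, q5}
Sat(b ∨ ¬r) = {q0, q2, q4, q5}
Sat(AX (b ∨ ¬r)) = {s : every successor in {q0, q2, q4, q5}} = {q1, q2, q3, q5}
|Sat(AX (b ∨ ¬r))| = |{q1, q2, q3, q5}| = 4.

4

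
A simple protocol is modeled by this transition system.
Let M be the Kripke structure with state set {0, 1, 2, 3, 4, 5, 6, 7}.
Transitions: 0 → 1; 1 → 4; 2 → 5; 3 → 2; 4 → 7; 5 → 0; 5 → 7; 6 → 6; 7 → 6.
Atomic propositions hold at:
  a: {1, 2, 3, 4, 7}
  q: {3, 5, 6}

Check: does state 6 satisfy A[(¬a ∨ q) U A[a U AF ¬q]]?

Sat(¬a) = {0, 5, 6}
Sat(¬a ∨ q) = {0, 3, 5, 6}
Sat(¬q) = {0, 1, 2, 4, 7}
AF ¬q: least fixpoint, start Z0 = {0, 1, 2, 4, 7}, add states with every successor in Z. Z1 = {0, 1, 2, 3, 4, 5, 7}; fixed.
Sat(AF ¬q) = {0, 1, 2, 3, 4, 5, 7}
A[a U AF ¬q]: least fixpoint, start Z0 = Sat(AF ¬q) = {0, 1, 2, 3, 4, 5, 7}, add states in Sat(a) with every successor in Z. Already a fixed point.
Sat(A[a U AF ¬q]) = {0, 1, 2, 3, 4, 5, 7}
A[(¬a ∨ q) U A[a U AF ¬q]]: least fixpoint, start Z0 = Sat(A[a U AF ¬q]) = {0, 1, 2, 3, 4, 5, 7}, add states in Sat(¬a ∨ q) with every successor in Z. Already a fixed point.
Sat(A[(¬a ∨ q) U A[a U AF ¬q]]) = {0, 1, 2, 3, 4, 5, 7}
6 ∉ Sat(A[(¬a ∨ q) U A[a U AF ¬q]]) = {0, 1, 2, 3, 4, 5, 7}, so the formula does not hold at 6.

No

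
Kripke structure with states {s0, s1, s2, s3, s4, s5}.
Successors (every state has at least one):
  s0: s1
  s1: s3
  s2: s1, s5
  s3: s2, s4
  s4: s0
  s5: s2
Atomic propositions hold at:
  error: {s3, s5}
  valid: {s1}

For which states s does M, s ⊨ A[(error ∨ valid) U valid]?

Sat(error ∨ valid) = {s1, s3, s5}
A[(error ∨ valid) U valid]: least fixpoint, start Z0 = Sat(valid) = {s1}, add states in Sat(error ∨ valid) with every successor in Z. Already a fixed point.
Sat(A[(error ∨ valid) U valid]) = {s1}

{s1}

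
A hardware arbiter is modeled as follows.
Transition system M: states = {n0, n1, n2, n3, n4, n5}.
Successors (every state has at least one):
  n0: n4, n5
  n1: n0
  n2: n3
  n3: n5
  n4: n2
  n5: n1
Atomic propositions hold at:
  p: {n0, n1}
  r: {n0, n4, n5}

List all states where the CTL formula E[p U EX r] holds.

{n0, n1, n3}

Sat(EX r) = {s : some successor in {n0, n4, n5}} = {n0, n1, n3}
E[p U EX r]: least fixpoint, start Z0 = Sat(EX r) = {n0, n1, n3}, add states in Sat(p) with some successor in Z. Already a fixed point.
Sat(E[p U EX r]) = {n0, n1, n3}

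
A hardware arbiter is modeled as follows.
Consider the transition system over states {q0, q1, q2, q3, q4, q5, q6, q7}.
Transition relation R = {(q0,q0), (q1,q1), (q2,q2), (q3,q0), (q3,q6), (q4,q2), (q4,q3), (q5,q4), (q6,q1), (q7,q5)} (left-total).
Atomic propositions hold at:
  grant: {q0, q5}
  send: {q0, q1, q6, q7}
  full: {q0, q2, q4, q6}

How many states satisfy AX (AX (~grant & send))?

Sat(~grant) = {q1, q2, q3, q4, q6, q7}
Sat(~grant & send) = {q1, q6, q7}
Sat(AX (~grant & send)) = {s : every successor in {q1, q6, q7}} = {q1, q6}
Sat(AX (AX (~grant & send))) = {s : every successor in {q1, q6}} = {q1, q6}
|Sat(AX (AX (~grant & send)))| = |{q1, q6}| = 2.

2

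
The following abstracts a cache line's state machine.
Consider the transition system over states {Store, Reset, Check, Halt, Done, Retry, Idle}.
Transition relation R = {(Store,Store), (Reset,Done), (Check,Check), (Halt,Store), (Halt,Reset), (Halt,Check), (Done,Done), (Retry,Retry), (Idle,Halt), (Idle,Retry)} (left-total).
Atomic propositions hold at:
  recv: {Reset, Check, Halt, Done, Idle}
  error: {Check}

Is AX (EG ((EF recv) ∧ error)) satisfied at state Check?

EF recv: least fixpoint, start Z0 = {Reset, Check, Halt, Done, Idle}, add states with some successor in Z. Already a fixed point.
Sat(EF recv) = {Reset, Check, Halt, Done, Idle}
Sat((EF recv) ∧ error) = {Check}
EG ((EF recv) ∧ error): greatest fixpoint, start Z0 = {Check}, keep only states in Sat with some successor in Z. Already a fixed point.
Sat(EG ((EF recv) ∧ error)) = {Check}
Sat(AX (EG ((EF recv) ∧ error))) = {s : every successor in {Check}} = {Check}
Check ∈ Sat(AX (EG ((EF recv) ∧ error))) = {Check}, so the formula holds at Check.

Yes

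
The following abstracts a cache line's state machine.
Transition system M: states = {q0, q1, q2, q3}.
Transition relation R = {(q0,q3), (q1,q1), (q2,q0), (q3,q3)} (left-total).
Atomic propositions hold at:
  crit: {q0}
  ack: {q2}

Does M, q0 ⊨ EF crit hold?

EF crit: least fixpoint, start Z0 = {q0}, add states with some successor in Z. Z1 = {q0, q2}; fixed.
Sat(EF crit) = {q0, q2}
q0 ∈ Sat(EF crit) = {q0, q2}, so the formula holds at q0.

Yes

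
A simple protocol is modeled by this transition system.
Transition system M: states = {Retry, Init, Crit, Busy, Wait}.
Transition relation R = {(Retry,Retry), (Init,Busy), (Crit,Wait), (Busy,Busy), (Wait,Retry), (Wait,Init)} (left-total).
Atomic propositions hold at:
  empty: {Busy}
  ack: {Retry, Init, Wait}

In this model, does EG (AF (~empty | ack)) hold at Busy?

Sat(~empty) = {Retry, Init, Crit, Wait}
Sat(~empty | ack) = {Retry, Init, Crit, Wait}
AF (~empty | ack): least fixpoint, start Z0 = {Retry, Init, Crit, Wait}, add states with every successor in Z. Already a fixed point.
Sat(AF (~empty | ack)) = {Retry, Init, Crit, Wait}
EG (AF (~empty | ack)): greatest fixpoint, start Z0 = {Retry, Init, Crit, Wait}, keep only states in Sat with some successor in Z. Z1 = {Retry, Crit, Wait}; fixed.
Sat(EG (AF (~empty | ack))) = {Retry, Crit, Wait}
Busy ∉ Sat(EG (AF (~empty | ack))) = {Retry, Crit, Wait}, so the formula does not hold at Busy.

No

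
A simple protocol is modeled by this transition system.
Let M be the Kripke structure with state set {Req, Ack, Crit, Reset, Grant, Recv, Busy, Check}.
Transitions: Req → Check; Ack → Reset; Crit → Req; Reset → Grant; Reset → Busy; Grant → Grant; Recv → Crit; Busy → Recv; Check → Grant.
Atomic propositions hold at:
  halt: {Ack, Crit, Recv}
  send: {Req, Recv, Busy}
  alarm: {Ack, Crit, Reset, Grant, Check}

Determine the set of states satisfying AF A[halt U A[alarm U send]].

A[alarm U send]: least fixpoint, start Z0 = Sat(send) = {Req, Recv, Busy}, add states in Sat(alarm) with every successor in Z. Z1 = {Req, Crit, Recv, Busy}; fixed.
Sat(A[alarm U send]) = {Req, Crit, Recv, Busy}
A[halt U A[alarm U send]]: least fixpoint, start Z0 = Sat(A[alarm U send]) = {Req, Crit, Recv, Busy}, add states in Sat(halt) with every successor in Z. Already a fixed point.
Sat(A[halt U A[alarm U send]]) = {Req, Crit, Recv, Busy}
AF A[halt U A[alarm U send]]: least fixpoint, start Z0 = {Req, Crit, Recv, Busy}, add states with every successor in Z. Already a fixed point.
Sat(AF A[halt U A[alarm U send]]) = {Req, Crit, Recv, Busy}

{Req, Crit, Recv, Busy}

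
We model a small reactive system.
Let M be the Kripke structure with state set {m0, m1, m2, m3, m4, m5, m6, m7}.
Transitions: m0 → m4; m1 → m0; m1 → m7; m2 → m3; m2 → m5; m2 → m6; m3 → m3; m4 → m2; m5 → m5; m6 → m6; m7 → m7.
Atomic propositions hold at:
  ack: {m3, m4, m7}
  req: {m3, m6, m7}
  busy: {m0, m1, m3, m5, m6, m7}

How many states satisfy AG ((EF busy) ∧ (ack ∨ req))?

EF busy: least fixpoint, start Z0 = {m0, m1, m3, m5, m6, m7}, add states with some successor in Z. Z1 = {m0, m1, m2, m3, m5, m6, m7}; Z2 = {m0, m1, m2, m3, m4, m5, m6, m7}; fixed.
Sat(EF busy) = {m0, m1, m2, m3, m4, m5, m6, m7}
Sat(ack ∨ req) = {m3, m4, m6, m7}
Sat((EF busy) ∧ (ack ∨ req)) = {m3, m4, m6, m7}
AG ((EF busy) ∧ (ack ∨ req)): greatest fixpoint, start Z0 = {m3, m4, m6, m7}, keep only states in Sat with every successor in Z. Z1 = {m3, m6, m7}; fixed.
Sat(AG ((EF busy) ∧ (ack ∨ req))) = {m3, m6, m7}
|Sat(AG ((EF busy) ∧ (ack ∨ req)))| = |{m3, m6, m7}| = 3.

3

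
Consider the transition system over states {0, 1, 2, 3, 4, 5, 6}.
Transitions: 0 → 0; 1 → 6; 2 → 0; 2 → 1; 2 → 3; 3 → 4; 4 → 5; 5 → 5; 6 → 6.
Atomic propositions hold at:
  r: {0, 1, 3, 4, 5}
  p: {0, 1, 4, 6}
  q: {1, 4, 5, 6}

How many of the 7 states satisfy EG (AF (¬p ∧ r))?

3

Sat(¬p) = {2, 3, 5}
Sat(¬p ∧ r) = {3, 5}
AF (¬p ∧ r): least fixpoint, start Z0 = {3, 5}, add states with every successor in Z. Z1 = {3, 4, 5}; fixed.
Sat(AF (¬p ∧ r)) = {3, 4, 5}
EG (AF (¬p ∧ r)): greatest fixpoint, start Z0 = {3, 4, 5}, keep only states in Sat with some successor in Z. Already a fixed point.
Sat(EG (AF (¬p ∧ r))) = {3, 4, 5}
|Sat(EG (AF (¬p ∧ r)))| = |{3, 4, 5}| = 3.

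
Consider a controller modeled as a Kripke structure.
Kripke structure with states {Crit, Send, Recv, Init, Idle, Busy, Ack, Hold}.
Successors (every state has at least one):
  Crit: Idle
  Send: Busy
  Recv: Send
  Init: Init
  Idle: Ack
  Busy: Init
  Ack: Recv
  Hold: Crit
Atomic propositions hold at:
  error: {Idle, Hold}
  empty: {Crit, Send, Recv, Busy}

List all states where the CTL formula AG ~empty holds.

Sat(~empty) = {Init, Idle, Ack, Hold}
AG ~empty: greatest fixpoint, start Z0 = {Init, Idle, Ack, Hold}, keep only states in Sat with every successor in Z. Z1 = {Init, Idle}; Z2 = {Init}; fixed.
Sat(AG ~empty) = {Init}

{Init}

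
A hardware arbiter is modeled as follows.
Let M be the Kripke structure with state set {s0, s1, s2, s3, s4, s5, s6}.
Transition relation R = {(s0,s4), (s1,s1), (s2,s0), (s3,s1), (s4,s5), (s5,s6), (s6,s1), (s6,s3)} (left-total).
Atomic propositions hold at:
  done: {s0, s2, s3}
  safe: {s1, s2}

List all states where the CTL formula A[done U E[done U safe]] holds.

{s1, s2, s3}

E[done U safe]: least fixpoint, start Z0 = Sat(safe) = {s1, s2}, add states in Sat(done) with some successor in Z. Z1 = {s1, s2, s3}; fixed.
Sat(E[done U safe]) = {s1, s2, s3}
A[done U E[done U safe]]: least fixpoint, start Z0 = Sat(E[done U safe]) = {s1, s2, s3}, add states in Sat(done) with every successor in Z. Already a fixed point.
Sat(A[done U E[done U safe]]) = {s1, s2, s3}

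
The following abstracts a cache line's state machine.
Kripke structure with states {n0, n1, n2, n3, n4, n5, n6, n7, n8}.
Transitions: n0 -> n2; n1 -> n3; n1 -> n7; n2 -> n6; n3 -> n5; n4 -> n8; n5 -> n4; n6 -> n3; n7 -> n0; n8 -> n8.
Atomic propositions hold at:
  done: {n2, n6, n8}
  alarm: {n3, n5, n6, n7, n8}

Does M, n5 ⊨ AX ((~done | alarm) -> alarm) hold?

Sat(~done) = {n0, n1, n3, n4, n5, n7}
Sat(~done | alarm) = {n0, n1, n3, n4, n5, n6, n7, n8}
Sat((~done | alarm) -> alarm) = {n2, n3, n5, n6, n7, n8}
Sat(AX ((~done | alarm) -> alarm)) = {s : every successor in {n2, n3, n5, n6, n7, n8}} = {n0, n1, n2, n3, n4, n6, n8}
n5 ∉ Sat(AX ((~done | alarm) -> alarm)) = {n0, n1, n2, n3, n4, n6, n8}, so the formula does not hold at n5.

No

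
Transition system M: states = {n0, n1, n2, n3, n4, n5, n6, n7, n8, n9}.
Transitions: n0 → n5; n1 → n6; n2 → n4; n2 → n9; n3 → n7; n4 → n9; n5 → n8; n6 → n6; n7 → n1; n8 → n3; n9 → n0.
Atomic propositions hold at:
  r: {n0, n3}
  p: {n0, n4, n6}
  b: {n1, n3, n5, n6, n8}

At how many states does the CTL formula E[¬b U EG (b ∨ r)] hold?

3

Sat(¬b) = {n0, n2, n4, n7, n9}
Sat(b ∨ r) = {n0, n1, n3, n5, n6, n8}
EG (b ∨ r): greatest fixpoint, start Z0 = {n0, n1, n3, n5, n6, n8}, keep only states in Sat with some successor in Z. Z1 = {n0, n1, n5, n6, n8}; Z2 = {n0, n1, n5, n6}; Z3 = {n0, n1, n6}; Z4 = {n1, n6}; fixed.
Sat(EG (b ∨ r)) = {n1, n6}
E[¬b U EG (b ∨ r)]: least fixpoint, start Z0 = Sat(EG (b ∨ r)) = {n1, n6}, add states in Sat(¬b) with some successor in Z. Z1 = {n1, n6, n7}; fixed.
Sat(E[¬b U EG (b ∨ r)]) = {n1, n6, n7}
|Sat(E[¬b U EG (b ∨ r)])| = |{n1, n6, n7}| = 3.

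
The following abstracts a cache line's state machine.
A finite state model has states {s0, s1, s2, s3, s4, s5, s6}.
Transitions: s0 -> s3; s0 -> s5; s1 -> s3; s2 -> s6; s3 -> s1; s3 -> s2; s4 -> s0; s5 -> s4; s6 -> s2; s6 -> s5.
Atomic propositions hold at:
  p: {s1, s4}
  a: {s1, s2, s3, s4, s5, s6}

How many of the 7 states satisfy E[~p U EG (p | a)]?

Sat(~p) = {s0, s2, s3, s5, s6}
Sat(p | a) = {s1, s2, s3, s4, s5, s6}
EG (p | a): greatest fixpoint, start Z0 = {s1, s2, s3, s4, s5, s6}, keep only states in Sat with some successor in Z. Z1 = {s1, s2, s3, s5, s6}; Z2 = {s1, s2, s3, s6}; fixed.
Sat(EG (p | a)) = {s1, s2, s3, s6}
E[~p U EG (p | a)]: least fixpoint, start Z0 = Sat(EG (p | a)) = {s1, s2, s3, s6}, add states in Sat(~p) with some successor in Z. Z1 = {s0, s1, s2, s3, s6}; fixed.
Sat(E[~p U EG (p | a)]) = {s0, s1, s2, s3, s6}
|Sat(E[~p U EG (p | a)])| = |{s0, s1, s2, s3, s6}| = 5.

5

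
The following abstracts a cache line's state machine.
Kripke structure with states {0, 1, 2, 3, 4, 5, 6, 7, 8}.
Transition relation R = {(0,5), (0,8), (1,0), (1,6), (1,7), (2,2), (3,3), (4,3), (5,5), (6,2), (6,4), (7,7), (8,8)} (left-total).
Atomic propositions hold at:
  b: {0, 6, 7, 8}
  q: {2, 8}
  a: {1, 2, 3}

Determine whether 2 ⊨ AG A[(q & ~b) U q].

Sat(~b) = {1, 2, 3, 4, 5}
Sat(q & ~b) = {2}
A[(q & ~b) U q]: least fixpoint, start Z0 = Sat(q) = {2, 8}, add states in Sat(q & ~b) with every successor in Z. Already a fixed point.
Sat(A[(q & ~b) U q]) = {2, 8}
AG A[(q & ~b) U q]: greatest fixpoint, start Z0 = {2, 8}, keep only states in Sat with every successor in Z. Already a fixed point.
Sat(AG A[(q & ~b) U q]) = {2, 8}
2 ∈ Sat(AG A[(q & ~b) U q]) = {2, 8}, so the formula holds at 2.

Yes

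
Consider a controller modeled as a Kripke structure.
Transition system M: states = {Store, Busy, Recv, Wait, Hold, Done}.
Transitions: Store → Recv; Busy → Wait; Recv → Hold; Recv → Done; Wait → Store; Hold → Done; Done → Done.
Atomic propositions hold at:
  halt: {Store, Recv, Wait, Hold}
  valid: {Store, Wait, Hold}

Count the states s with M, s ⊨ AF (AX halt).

3

Sat(AX halt) = {s : every successor in {Store, Recv, Wait, Hold}} = {Store, Busy, Wait}
AF (AX halt): least fixpoint, start Z0 = {Store, Busy, Wait}, add states with every successor in Z. Already a fixed point.
Sat(AF (AX halt)) = {Store, Busy, Wait}
|Sat(AF (AX halt))| = |{Store, Busy, Wait}| = 3.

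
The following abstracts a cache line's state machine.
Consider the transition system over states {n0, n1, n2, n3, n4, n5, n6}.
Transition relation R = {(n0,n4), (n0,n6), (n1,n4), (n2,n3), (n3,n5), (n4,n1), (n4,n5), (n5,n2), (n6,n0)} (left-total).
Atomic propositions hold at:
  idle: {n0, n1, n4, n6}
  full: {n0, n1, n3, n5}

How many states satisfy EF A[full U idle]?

A[full U idle]: least fixpoint, start Z0 = Sat(idle) = {n0, n1, n4, n6}, add states in Sat(full) with every successor in Z. Already a fixed point.
Sat(A[full U idle]) = {n0, n1, n4, n6}
EF A[full U idle]: least fixpoint, start Z0 = {n0, n1, n4, n6}, add states with some successor in Z. Already a fixed point.
Sat(EF A[full U idle]) = {n0, n1, n4, n6}
|Sat(EF A[full U idle])| = |{n0, n1, n4, n6}| = 4.

4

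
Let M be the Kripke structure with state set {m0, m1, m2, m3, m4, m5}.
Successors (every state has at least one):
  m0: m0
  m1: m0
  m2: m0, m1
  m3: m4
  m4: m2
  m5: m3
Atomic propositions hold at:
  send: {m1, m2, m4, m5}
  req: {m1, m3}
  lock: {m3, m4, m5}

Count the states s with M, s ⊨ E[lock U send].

5

E[lock U send]: least fixpoint, start Z0 = Sat(send) = {m1, m2, m4, m5}, add states in Sat(lock) with some successor in Z. Z1 = {m1, m2, m3, m4, m5}; fixed.
Sat(E[lock U send]) = {m1, m2, m3, m4, m5}
|Sat(E[lock U send])| = |{m1, m2, m3, m4, m5}| = 5.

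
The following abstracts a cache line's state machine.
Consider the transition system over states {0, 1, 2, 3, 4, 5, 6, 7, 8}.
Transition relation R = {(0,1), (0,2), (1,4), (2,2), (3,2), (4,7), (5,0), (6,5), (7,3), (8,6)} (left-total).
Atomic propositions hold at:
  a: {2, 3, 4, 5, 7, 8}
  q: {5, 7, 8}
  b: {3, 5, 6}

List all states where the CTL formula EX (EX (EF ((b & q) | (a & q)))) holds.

{0, 1, 5, 6, 8}

Sat(b & q) = {5}
Sat(a & q) = {5, 7, 8}
Sat((b & q) | (a & q)) = {5, 7, 8}
EF ((b & q) | (a & q)): least fixpoint, start Z0 = {5, 7, 8}, add states with some successor in Z. Z1 = {4, 5, 6, 7, 8}; Z2 = {1, 4, 5, 6, 7, 8}; Z3 = {0, 1, 4, 5, 6, 7, 8}; fixed.
Sat(EF ((b & q) | (a & q))) = {0, 1, 4, 5, 6, 7, 8}
Sat(EX (EF ((b & q) | (a & q)))) = {s : some successor in {0, 1, 4, 5, 6, 7, 8}} = {0, 1, 4, 5, 6, 8}
Sat(EX (EX (EF ((b & q) | (a & q))))) = {s : some successor in {0, 1, 4, 5, 6, 8}} = {0, 1, 5, 6, 8}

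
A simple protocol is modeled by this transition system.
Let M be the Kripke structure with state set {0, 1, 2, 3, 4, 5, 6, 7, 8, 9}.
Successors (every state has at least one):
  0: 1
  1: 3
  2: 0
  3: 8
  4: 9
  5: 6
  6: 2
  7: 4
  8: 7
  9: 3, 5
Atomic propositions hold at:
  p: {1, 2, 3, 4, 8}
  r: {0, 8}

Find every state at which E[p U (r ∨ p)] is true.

{0, 1, 2, 3, 4, 8}

Sat(r ∨ p) = {0, 1, 2, 3, 4, 8}
E[p U (r ∨ p)]: least fixpoint, start Z0 = Sat((r ∨ p)) = {0, 1, 2, 3, 4, 8}, add states in Sat(p) with some successor in Z. Already a fixed point.
Sat(E[p U (r ∨ p)]) = {0, 1, 2, 3, 4, 8}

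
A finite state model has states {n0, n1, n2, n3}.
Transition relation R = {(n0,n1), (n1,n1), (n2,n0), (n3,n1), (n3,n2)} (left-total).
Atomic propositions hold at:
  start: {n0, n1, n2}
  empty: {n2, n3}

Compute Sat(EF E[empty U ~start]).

{n3}

Sat(~start) = {n3}
E[empty U ~start]: least fixpoint, start Z0 = Sat(~start) = {n3}, add states in Sat(empty) with some successor in Z. Already a fixed point.
Sat(E[empty U ~start]) = {n3}
EF E[empty U ~start]: least fixpoint, start Z0 = {n3}, add states with some successor in Z. Already a fixed point.
Sat(EF E[empty U ~start]) = {n3}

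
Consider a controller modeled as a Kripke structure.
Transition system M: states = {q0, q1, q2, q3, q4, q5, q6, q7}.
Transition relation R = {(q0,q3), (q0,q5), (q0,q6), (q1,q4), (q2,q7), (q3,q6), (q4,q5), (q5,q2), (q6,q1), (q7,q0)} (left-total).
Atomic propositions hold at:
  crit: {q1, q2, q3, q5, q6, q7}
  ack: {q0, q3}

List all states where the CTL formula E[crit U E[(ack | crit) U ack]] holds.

{q0, q2, q3, q5, q7}

Sat(ack | crit) = {q0, q1, q2, q3, q5, q6, q7}
E[(ack | crit) U ack]: least fixpoint, start Z0 = Sat(ack) = {q0, q3}, add states in Sat(ack | crit) with some successor in Z. Z1 = {q0, q3, q7}; Z2 = {q0, q2, q3, q7}; Z3 = {q0, q2, q3, q5, q7}; fixed.
Sat(E[(ack | crit) U ack]) = {q0, q2, q3, q5, q7}
E[crit U E[(ack | crit) U ack]]: least fixpoint, start Z0 = Sat(E[(ack | crit) U ack]) = {q0, q2, q3, q5, q7}, add states in Sat(crit) with some successor in Z. Already a fixed point.
Sat(E[crit U E[(ack | crit) U ack]]) = {q0, q2, q3, q5, q7}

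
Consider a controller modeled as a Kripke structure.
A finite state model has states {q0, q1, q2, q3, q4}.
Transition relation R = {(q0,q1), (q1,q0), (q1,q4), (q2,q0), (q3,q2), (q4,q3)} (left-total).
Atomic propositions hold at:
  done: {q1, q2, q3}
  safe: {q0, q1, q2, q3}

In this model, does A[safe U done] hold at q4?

No

A[safe U done]: least fixpoint, start Z0 = Sat(done) = {q1, q2, q3}, add states in Sat(safe) with every successor in Z. Z1 = {q0, q1, q2, q3}; fixed.
Sat(A[safe U done]) = {q0, q1, q2, q3}
q4 ∉ Sat(A[safe U done]) = {q0, q1, q2, q3}, so the formula does not hold at q4.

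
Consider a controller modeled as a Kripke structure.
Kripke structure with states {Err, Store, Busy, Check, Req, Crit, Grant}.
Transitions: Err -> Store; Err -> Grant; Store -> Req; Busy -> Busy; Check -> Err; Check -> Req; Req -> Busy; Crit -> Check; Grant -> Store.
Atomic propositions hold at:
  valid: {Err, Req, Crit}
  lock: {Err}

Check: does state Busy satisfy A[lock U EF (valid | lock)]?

Sat(valid | lock) = {Err, Req, Crit}
EF (valid | lock): least fixpoint, start Z0 = {Err, Req, Crit}, add states with some successor in Z. Z1 = {Err, Store, Check, Req, Crit}; Z2 = {Err, Store, Check, Req, Crit, Grant}; fixed.
Sat(EF (valid | lock)) = {Err, Store, Check, Req, Crit, Grant}
A[lock U EF (valid | lock)]: least fixpoint, start Z0 = Sat(EF (valid | lock)) = {Err, Store, Check, Req, Crit, Grant}, add states in Sat(lock) with every successor in Z. Already a fixed point.
Sat(A[lock U EF (valid | lock)]) = {Err, Store, Check, Req, Crit, Grant}
Busy ∉ Sat(A[lock U EF (valid | lock)]) = {Err, Store, Check, Req, Crit, Grant}, so the formula does not hold at Busy.

No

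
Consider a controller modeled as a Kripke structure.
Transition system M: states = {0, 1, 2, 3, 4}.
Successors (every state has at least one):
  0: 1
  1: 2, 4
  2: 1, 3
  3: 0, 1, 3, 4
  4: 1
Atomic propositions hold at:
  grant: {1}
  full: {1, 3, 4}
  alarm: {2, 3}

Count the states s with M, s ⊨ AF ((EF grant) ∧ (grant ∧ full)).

EF grant: least fixpoint, start Z0 = {1}, add states with some successor in Z. Z1 = {0, 1, 2, 3, 4}; fixed.
Sat(EF grant) = {0, 1, 2, 3, 4}
Sat(grant ∧ full) = {1}
Sat((EF grant) ∧ (grant ∧ full)) = {1}
AF ((EF grant) ∧ (grant ∧ full)): least fixpoint, start Z0 = {1}, add states with every successor in Z. Z1 = {0, 1, 4}; fixed.
Sat(AF ((EF grant) ∧ (grant ∧ full))) = {0, 1, 4}
|Sat(AF ((EF grant) ∧ (grant ∧ full)))| = |{0, 1, 4}| = 3.

3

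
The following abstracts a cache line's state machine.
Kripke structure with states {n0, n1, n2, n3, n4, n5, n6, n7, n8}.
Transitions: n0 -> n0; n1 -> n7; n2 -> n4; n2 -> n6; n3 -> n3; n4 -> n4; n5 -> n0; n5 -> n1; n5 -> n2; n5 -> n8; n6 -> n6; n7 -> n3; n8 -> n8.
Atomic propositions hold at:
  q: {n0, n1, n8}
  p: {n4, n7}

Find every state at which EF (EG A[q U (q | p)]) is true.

Sat(q | p) = {n0, n1, n4, n7, n8}
A[q U (q | p)]: least fixpoint, start Z0 = Sat((q | p)) = {n0, n1, n4, n7, n8}, add states in Sat(q) with every successor in Z. Already a fixed point.
Sat(A[q U (q | p)]) = {n0, n1, n4, n7, n8}
EG A[q U (q | p)]: greatest fixpoint, start Z0 = {n0, n1, n4, n7, n8}, keep only states in Sat with some successor in Z. Z1 = {n0, n1, n4, n8}; Z2 = {n0, n4, n8}; fixed.
Sat(EG A[q U (q | p)]) = {n0, n4, n8}
EF (EG A[q U (q | p)]): least fixpoint, start Z0 = {n0, n4, n8}, add states with some successor in Z. Z1 = {n0, n2, n4, n5, n8}; fixed.
Sat(EF (EG A[q U (q | p)])) = {n0, n2, n4, n5, n8}

{n0, n2, n4, n5, n8}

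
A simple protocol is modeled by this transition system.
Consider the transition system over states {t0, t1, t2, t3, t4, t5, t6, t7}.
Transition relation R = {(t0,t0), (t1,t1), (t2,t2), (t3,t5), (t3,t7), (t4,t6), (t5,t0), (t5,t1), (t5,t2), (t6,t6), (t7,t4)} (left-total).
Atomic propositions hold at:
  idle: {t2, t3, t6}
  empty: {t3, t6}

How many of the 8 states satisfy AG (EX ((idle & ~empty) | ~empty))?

Sat(~empty) = {t0, t1, t2, t4, t5, t7}
Sat(idle & ~empty) = {t2}
Sat((idle & ~empty) | ~empty) = {t0, t1, t2, t4, t5, t7}
Sat(EX ((idle & ~empty) | ~empty)) = {s : some successor in {t0, t1, t2, t4, t5, t7}} = {t0, t1, t2, t3, t5, t7}
AG (EX ((idle & ~empty) | ~empty)): greatest fixpoint, start Z0 = {t0, t1, t2, t3, t5, t7}, keep only states in Sat with every successor in Z. Z1 = {t0, t1, t2, t3, t5}; Z2 = {t0, t1, t2, t5}; fixed.
Sat(AG (EX ((idle & ~empty) | ~empty))) = {t0, t1, t2, t5}
|Sat(AG (EX ((idle & ~empty) | ~empty)))| = |{t0, t1, t2, t5}| = 4.

4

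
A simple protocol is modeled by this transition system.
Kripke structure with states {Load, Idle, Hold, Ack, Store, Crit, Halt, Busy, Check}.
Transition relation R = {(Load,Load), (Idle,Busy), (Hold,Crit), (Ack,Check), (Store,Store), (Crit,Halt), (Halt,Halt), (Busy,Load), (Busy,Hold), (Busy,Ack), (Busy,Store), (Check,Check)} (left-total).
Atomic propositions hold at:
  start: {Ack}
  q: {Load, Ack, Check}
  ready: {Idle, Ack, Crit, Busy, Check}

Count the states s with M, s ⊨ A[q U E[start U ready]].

E[start U ready]: least fixpoint, start Z0 = Sat(ready) = {Idle, Ack, Crit, Busy, Check}, add states in Sat(start) with some successor in Z. Already a fixed point.
Sat(E[start U ready]) = {Idle, Ack, Crit, Busy, Check}
A[q U E[start U ready]]: least fixpoint, start Z0 = Sat(E[start U ready]) = {Idle, Ack, Crit, Busy, Check}, add states in Sat(q) with every successor in Z. Already a fixed point.
Sat(A[q U E[start U ready]]) = {Idle, Ack, Crit, Busy, Check}
|Sat(A[q U E[start U ready]])| = |{Idle, Ack, Crit, Busy, Check}| = 5.

5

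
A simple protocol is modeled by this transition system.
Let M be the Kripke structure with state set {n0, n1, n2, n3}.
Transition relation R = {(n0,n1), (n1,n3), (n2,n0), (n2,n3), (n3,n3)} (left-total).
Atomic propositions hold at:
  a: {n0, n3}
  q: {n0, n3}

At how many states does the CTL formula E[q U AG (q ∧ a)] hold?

1

Sat(q ∧ a) = {n0, n3}
AG (q ∧ a): greatest fixpoint, start Z0 = {n0, n3}, keep only states in Sat with every successor in Z. Z1 = {n3}; fixed.
Sat(AG (q ∧ a)) = {n3}
E[q U AG (q ∧ a)]: least fixpoint, start Z0 = Sat(AG (q ∧ a)) = {n3}, add states in Sat(q) with some successor in Z. Already a fixed point.
Sat(E[q U AG (q ∧ a)]) = {n3}
|Sat(E[q U AG (q ∧ a)])| = |{n3}| = 1.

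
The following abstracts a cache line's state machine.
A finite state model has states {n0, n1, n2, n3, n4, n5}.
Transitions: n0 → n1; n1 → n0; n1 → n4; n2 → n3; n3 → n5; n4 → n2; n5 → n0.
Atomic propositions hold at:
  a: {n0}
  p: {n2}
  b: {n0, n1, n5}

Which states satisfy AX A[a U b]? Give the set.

A[a U b]: least fixpoint, start Z0 = Sat(b) = {n0, n1, n5}, add states in Sat(a) with every successor in Z. Already a fixed point.
Sat(A[a U b]) = {n0, n1, n5}
Sat(AX A[a U b]) = {s : every successor in {n0, n1, n5}} = {n0, n3, n5}

{n0, n3, n5}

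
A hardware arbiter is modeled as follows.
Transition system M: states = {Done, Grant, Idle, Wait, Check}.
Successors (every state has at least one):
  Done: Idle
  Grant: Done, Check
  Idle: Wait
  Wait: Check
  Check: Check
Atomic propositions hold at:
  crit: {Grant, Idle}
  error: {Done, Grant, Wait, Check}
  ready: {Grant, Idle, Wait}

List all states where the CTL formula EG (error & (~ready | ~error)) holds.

{Check}

Sat(~ready) = {Done, Check}
Sat(~error) = {Idle}
Sat(~ready | ~error) = {Done, Idle, Check}
Sat(error & (~ready | ~error)) = {Done, Check}
EG (error & (~ready | ~error)): greatest fixpoint, start Z0 = {Done, Check}, keep only states in Sat with some successor in Z. Z1 = {Check}; fixed.
Sat(EG (error & (~ready | ~error))) = {Check}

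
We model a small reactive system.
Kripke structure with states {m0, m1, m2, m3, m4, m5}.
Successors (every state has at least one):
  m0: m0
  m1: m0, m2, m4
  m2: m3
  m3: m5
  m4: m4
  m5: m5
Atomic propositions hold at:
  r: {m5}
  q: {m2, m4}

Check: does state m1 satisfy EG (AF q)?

No

AF q: least fixpoint, start Z0 = {m2, m4}, add states with every successor in Z. Already a fixed point.
Sat(AF q) = {m2, m4}
EG (AF q): greatest fixpoint, start Z0 = {m2, m4}, keep only states in Sat with some successor in Z. Z1 = {m4}; fixed.
Sat(EG (AF q)) = {m4}
m1 ∉ Sat(EG (AF q)) = {m4}, so the formula does not hold at m1.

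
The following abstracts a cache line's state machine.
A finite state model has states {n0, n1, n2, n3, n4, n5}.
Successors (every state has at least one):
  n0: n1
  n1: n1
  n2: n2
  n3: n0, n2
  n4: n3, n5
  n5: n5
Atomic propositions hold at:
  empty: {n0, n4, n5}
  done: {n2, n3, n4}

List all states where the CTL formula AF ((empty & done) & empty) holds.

Sat(empty & done) = {n4}
Sat((empty & done) & empty) = {n4}
AF ((empty & done) & empty): least fixpoint, start Z0 = {n4}, add states with every successor in Z. Already a fixed point.
Sat(AF ((empty & done) & empty)) = {n4}

{n4}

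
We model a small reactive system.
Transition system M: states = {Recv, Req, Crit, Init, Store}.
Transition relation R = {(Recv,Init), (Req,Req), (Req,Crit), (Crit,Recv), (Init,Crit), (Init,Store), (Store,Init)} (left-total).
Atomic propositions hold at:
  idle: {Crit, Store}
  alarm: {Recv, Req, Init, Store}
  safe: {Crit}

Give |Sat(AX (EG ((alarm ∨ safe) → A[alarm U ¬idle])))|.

3

Sat(alarm ∨ safe) = {Recv, Req, Crit, Init, Store}
Sat(¬idle) = {Recv, Req, Init}
A[alarm U ¬idle]: least fixpoint, start Z0 = Sat(¬idle) = {Recv, Req, Init}, add states in Sat(alarm) with every successor in Z. Z1 = {Recv, Req, Init, Store}; fixed.
Sat(A[alarm U ¬idle]) = {Recv, Req, Init, Store}
Sat((alarm ∨ safe) → A[alarm U ¬idle]) = {Recv, Req, Init, Store}
EG ((alarm ∨ safe) → A[alarm U ¬idle]): greatest fixpoint, start Z0 = {Recv, Req, Init, Store}, keep only states in Sat with some successor in Z. Already a fixed point.
Sat(EG ((alarm ∨ safe) → A[alarm U ¬idle])) = {Recv, Req, Init, Store}
Sat(AX (EG ((alarm ∨ safe) → A[alarm U ¬idle]))) = {s : every successor in {Recv, Req, Init, Store}} = {Recv, Crit, Store}
|Sat(AX (EG ((alarm ∨ safe) → A[alarm U ¬idle])))| = |{Recv, Crit, Store}| = 3.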